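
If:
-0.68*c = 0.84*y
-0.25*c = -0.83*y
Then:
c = 0.00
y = 0.00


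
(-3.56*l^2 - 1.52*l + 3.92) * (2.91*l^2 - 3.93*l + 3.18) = -10.3596*l^4 + 9.5676*l^3 + 6.06*l^2 - 20.2392*l + 12.4656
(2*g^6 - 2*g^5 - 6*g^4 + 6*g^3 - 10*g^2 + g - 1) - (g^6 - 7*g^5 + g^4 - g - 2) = g^6 + 5*g^5 - 7*g^4 + 6*g^3 - 10*g^2 + 2*g + 1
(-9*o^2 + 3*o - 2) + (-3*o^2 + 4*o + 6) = -12*o^2 + 7*o + 4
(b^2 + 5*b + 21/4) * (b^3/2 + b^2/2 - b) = b^5/2 + 3*b^4 + 33*b^3/8 - 19*b^2/8 - 21*b/4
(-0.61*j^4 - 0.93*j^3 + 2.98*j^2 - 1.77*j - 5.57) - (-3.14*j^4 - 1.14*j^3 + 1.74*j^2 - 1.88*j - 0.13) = 2.53*j^4 + 0.21*j^3 + 1.24*j^2 + 0.11*j - 5.44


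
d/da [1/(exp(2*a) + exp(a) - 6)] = (-2*exp(a) - 1)*exp(a)/(exp(2*a) + exp(a) - 6)^2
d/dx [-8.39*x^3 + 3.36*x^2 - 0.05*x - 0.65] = -25.17*x^2 + 6.72*x - 0.05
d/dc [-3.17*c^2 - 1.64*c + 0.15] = -6.34*c - 1.64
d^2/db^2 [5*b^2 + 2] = 10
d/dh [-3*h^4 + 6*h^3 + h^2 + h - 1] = -12*h^3 + 18*h^2 + 2*h + 1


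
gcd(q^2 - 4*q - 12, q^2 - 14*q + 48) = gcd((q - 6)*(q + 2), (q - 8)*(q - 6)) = q - 6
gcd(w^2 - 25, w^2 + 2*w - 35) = w - 5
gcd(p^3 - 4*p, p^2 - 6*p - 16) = p + 2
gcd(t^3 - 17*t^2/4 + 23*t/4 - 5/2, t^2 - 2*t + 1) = t - 1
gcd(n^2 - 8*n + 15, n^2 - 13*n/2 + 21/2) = n - 3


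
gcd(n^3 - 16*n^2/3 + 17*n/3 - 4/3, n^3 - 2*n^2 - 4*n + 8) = 1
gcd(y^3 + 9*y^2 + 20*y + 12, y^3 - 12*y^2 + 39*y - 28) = 1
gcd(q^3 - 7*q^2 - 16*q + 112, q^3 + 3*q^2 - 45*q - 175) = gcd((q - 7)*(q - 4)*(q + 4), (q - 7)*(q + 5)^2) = q - 7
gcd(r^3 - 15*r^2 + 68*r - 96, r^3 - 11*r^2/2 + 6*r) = r - 4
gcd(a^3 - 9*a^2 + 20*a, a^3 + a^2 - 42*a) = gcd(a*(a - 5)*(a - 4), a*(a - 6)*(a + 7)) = a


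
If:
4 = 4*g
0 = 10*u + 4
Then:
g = 1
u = -2/5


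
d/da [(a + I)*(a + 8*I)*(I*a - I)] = 3*I*a^2 - 2*a*(9 + I) + 9 - 8*I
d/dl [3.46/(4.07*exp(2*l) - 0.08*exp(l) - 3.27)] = (0.2768 - 28.1644*exp(l))*exp(l)/(-4.07*exp(2*l) + 0.08*exp(l) + 3.27)^2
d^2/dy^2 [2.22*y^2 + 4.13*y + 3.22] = 4.44000000000000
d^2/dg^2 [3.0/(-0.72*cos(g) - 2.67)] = (-5.7672*cos(g) + 0.7776*cos(2*g) - 2.3328)/(0.72*cos(g) + 2.67)^3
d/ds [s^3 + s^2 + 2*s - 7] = 3*s^2 + 2*s + 2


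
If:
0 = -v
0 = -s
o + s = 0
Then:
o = 0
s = 0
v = 0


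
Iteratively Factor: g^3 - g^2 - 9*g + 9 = (g - 3)*(g^2 + 2*g - 3) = (g - 3)*(g + 3)*(g - 1)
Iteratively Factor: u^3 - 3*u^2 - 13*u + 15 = (u - 1)*(u^2 - 2*u - 15) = (u - 5)*(u - 1)*(u + 3)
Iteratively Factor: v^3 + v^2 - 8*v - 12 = (v + 2)*(v^2 - v - 6) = (v + 2)^2*(v - 3)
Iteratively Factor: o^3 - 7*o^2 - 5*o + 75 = (o - 5)*(o^2 - 2*o - 15) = (o - 5)*(o + 3)*(o - 5)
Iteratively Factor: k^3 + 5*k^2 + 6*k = (k)*(k^2 + 5*k + 6) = k*(k + 2)*(k + 3)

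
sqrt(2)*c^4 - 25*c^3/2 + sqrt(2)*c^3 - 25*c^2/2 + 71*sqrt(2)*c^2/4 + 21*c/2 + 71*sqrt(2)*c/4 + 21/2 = (c + 1)*(c - 7*sqrt(2)/2)*(c - 3*sqrt(2))*(sqrt(2)*c + 1/2)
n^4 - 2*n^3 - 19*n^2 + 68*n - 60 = (n - 3)*(n - 2)^2*(n + 5)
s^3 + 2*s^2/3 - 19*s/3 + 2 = (s - 2)*(s - 1/3)*(s + 3)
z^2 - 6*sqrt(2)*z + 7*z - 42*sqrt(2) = (z + 7)*(z - 6*sqrt(2))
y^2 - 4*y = y*(y - 4)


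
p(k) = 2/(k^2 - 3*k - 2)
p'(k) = 2*(3 - 2*k)/(k^2 - 3*k - 2)^2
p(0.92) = -0.51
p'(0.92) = 0.15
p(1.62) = -0.47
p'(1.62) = -0.03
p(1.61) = -0.47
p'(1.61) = -0.02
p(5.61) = 0.16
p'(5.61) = -0.10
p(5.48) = 0.17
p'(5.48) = -0.12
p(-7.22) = 0.03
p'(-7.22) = 0.01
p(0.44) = -0.64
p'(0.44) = 0.43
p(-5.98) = 0.04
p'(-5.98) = 0.01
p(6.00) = 0.12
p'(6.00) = -0.07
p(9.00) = 0.04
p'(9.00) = -0.01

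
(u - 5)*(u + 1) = u^2 - 4*u - 5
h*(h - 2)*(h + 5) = h^3 + 3*h^2 - 10*h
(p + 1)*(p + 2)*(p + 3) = p^3 + 6*p^2 + 11*p + 6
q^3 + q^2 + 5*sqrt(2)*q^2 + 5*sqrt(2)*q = q*(q + 1)*(q + 5*sqrt(2))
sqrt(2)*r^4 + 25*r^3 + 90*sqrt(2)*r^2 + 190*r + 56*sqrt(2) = (r + sqrt(2))*(r + 4*sqrt(2))*(r + 7*sqrt(2))*(sqrt(2)*r + 1)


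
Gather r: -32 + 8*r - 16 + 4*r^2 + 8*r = 4*r^2 + 16*r - 48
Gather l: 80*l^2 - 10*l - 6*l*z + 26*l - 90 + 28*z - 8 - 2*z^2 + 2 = 80*l^2 + l*(16 - 6*z) - 2*z^2 + 28*z - 96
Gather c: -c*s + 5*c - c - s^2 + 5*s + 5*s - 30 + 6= c*(4 - s) - s^2 + 10*s - 24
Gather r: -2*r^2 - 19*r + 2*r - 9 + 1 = -2*r^2 - 17*r - 8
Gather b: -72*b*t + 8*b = b*(8 - 72*t)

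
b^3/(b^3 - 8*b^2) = b/(b - 8)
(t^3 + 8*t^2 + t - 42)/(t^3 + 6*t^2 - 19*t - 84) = (t - 2)/(t - 4)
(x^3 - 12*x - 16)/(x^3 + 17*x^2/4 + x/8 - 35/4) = 8*(x^2 - 2*x - 8)/(8*x^2 + 18*x - 35)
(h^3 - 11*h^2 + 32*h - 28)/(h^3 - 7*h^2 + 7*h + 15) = (h^3 - 11*h^2 + 32*h - 28)/(h^3 - 7*h^2 + 7*h + 15)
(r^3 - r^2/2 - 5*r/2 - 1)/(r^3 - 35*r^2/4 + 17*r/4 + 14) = 2*(2*r^2 - 3*r - 2)/(4*r^2 - 39*r + 56)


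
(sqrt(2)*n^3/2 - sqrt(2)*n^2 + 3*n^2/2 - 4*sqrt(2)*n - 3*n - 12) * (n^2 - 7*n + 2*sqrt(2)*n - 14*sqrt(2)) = sqrt(2)*n^5/2 - 9*sqrt(2)*n^4/2 + 7*n^4/2 - 63*n^3/2 + 6*sqrt(2)*n^3 + sqrt(2)*n^2 + 21*n^2 + 18*sqrt(2)*n + 196*n + 168*sqrt(2)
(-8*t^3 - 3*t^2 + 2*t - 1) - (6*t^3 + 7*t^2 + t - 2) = -14*t^3 - 10*t^2 + t + 1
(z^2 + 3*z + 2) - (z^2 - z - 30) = 4*z + 32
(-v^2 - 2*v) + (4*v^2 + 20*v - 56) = 3*v^2 + 18*v - 56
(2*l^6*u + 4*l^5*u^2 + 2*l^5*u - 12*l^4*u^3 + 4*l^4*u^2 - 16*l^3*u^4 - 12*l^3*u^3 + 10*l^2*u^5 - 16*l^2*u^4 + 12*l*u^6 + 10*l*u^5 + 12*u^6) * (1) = 2*l^6*u + 4*l^5*u^2 + 2*l^5*u - 12*l^4*u^3 + 4*l^4*u^2 - 16*l^3*u^4 - 12*l^3*u^3 + 10*l^2*u^5 - 16*l^2*u^4 + 12*l*u^6 + 10*l*u^5 + 12*u^6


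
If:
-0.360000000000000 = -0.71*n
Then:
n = 0.51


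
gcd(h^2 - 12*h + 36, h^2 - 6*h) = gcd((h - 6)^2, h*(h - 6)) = h - 6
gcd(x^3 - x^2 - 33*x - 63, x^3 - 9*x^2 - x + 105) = x^2 - 4*x - 21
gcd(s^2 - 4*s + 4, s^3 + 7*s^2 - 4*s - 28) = s - 2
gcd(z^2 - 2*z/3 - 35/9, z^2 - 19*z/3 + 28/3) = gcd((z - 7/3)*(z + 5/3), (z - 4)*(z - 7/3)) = z - 7/3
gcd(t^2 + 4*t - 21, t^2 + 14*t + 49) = t + 7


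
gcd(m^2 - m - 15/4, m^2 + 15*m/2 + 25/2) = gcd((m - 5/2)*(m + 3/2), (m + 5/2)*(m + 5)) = 1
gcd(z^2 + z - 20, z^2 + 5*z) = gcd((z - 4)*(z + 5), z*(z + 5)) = z + 5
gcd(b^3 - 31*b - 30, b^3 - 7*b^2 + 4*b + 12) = b^2 - 5*b - 6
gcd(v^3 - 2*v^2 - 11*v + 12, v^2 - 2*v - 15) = v + 3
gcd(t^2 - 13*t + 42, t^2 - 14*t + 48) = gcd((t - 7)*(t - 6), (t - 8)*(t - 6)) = t - 6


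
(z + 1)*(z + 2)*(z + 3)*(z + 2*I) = z^4 + 6*z^3 + 2*I*z^3 + 11*z^2 + 12*I*z^2 + 6*z + 22*I*z + 12*I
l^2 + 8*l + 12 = (l + 2)*(l + 6)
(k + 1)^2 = k^2 + 2*k + 1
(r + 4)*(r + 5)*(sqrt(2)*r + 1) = sqrt(2)*r^3 + r^2 + 9*sqrt(2)*r^2 + 9*r + 20*sqrt(2)*r + 20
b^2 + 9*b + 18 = (b + 3)*(b + 6)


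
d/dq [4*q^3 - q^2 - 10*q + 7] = 12*q^2 - 2*q - 10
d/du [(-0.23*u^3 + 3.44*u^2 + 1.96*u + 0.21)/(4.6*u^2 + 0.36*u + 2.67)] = (-1.058*u^4 - 0.165600000000001*u^3 - 9.6199*u^2 + 16.4376*u + 5.1576)/(21.16*u^4 + 3.312*u^3 + 24.6936*u^2 + 1.9224*u + 7.1289)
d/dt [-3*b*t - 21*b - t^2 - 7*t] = -3*b - 2*t - 7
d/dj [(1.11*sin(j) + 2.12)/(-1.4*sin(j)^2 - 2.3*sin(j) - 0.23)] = 0.189035916824197*(1.554*sin(j)^2 + 5.936*sin(j) + 4.6207)*cos(j)/(0.608695652173913*sin(j)^2 + 1.0*sin(j) + 0.1)^2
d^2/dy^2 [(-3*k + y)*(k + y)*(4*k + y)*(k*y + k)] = 2*k*(-11*k^2 + 6*k*y + 2*k + 6*y^2 + 3*y)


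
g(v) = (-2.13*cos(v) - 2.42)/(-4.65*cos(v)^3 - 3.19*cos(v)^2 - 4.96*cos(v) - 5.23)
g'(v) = (-2.13*cos(v) - 2.42)*(-13.95*sin(v)*cos(v)^2 - 6.38*sin(v)*cos(v) - 4.96*sin(v))/(-4.65*cos(v)^3 - 3.19*cos(v)^2 - 4.96*cos(v) - 5.23)^2 + 2.13*sin(v)/(-4.65*cos(v)^3 - 3.19*cos(v)^2 - 4.96*cos(v) - 5.23)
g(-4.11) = 0.47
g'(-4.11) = 0.19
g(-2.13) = 0.46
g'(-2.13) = -0.12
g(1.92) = 0.45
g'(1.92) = -0.03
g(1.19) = 0.41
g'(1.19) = 0.20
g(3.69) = 1.40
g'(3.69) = -13.80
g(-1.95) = 0.45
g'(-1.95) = 0.02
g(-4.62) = 0.46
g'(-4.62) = -0.01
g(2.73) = -2.17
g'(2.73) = 47.44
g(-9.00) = -3.03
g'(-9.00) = -90.24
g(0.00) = 0.25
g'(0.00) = 0.00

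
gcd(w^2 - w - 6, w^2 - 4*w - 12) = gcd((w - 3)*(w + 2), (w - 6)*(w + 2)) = w + 2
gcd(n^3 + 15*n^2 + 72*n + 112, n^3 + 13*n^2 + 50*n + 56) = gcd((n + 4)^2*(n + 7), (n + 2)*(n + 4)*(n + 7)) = n^2 + 11*n + 28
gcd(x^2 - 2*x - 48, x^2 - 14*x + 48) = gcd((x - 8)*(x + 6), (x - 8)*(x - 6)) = x - 8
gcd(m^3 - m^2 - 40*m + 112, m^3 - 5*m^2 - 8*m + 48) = m^2 - 8*m + 16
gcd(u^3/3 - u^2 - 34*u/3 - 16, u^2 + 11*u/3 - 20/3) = 1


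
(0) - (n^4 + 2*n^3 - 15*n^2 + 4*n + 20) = -n^4 - 2*n^3 + 15*n^2 - 4*n - 20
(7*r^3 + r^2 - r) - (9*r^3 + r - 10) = -2*r^3 + r^2 - 2*r + 10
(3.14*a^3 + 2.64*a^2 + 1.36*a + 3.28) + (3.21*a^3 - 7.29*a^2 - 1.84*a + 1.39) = 6.35*a^3 - 4.65*a^2 - 0.48*a + 4.67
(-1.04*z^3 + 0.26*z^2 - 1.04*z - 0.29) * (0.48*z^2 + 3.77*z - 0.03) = -0.4992*z^5 - 3.796*z^4 + 0.5122*z^3 - 4.0678*z^2 - 1.0621*z + 0.0087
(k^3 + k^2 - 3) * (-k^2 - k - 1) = -k^5 - 2*k^4 - 2*k^3 + 2*k^2 + 3*k + 3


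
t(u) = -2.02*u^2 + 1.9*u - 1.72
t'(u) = 1.9 - 4.04*u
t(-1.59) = -9.85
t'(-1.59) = 8.32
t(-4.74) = -56.11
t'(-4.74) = 21.05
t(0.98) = -1.80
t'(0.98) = -2.06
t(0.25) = -1.37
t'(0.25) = 0.89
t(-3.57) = -34.25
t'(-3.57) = 16.32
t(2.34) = -8.33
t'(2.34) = -7.55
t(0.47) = -1.27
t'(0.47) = 0.00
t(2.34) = -8.33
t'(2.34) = -7.55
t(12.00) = -269.80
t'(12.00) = -46.58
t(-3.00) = -25.60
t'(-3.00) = 14.02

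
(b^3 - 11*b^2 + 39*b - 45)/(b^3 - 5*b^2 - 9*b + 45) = (b - 3)/(b + 3)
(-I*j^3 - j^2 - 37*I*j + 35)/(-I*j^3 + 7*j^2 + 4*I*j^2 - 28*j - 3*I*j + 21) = (j^3 - I*j^2 + 37*j + 35*I)/(j^3 + j^2*(-4 + 7*I) + j*(3 - 28*I) + 21*I)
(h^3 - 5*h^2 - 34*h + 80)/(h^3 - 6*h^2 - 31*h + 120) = (h - 2)/(h - 3)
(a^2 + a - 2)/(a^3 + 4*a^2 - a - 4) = (a + 2)/(a^2 + 5*a + 4)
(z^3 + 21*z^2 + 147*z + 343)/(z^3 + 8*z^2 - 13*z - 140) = (z^2 + 14*z + 49)/(z^2 + z - 20)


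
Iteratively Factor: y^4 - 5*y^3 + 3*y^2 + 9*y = (y + 1)*(y^3 - 6*y^2 + 9*y) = y*(y + 1)*(y^2 - 6*y + 9) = y*(y - 3)*(y + 1)*(y - 3)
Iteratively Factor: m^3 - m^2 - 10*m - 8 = (m + 2)*(m^2 - 3*m - 4) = (m + 1)*(m + 2)*(m - 4)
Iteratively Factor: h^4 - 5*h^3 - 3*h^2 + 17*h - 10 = (h - 5)*(h^3 - 3*h + 2) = (h - 5)*(h - 1)*(h^2 + h - 2) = (h - 5)*(h - 1)^2*(h + 2)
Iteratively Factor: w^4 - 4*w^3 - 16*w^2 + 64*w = (w - 4)*(w^3 - 16*w) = w*(w - 4)*(w^2 - 16) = w*(w - 4)^2*(w + 4)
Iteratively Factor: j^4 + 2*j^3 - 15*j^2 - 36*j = (j + 3)*(j^3 - j^2 - 12*j) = j*(j + 3)*(j^2 - j - 12) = j*(j - 4)*(j + 3)*(j + 3)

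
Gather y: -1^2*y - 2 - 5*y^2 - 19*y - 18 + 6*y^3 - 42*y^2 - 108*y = 6*y^3 - 47*y^2 - 128*y - 20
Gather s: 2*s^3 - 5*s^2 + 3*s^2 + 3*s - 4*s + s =2*s^3 - 2*s^2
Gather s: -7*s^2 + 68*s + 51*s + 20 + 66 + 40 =-7*s^2 + 119*s + 126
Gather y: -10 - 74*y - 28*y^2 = -28*y^2 - 74*y - 10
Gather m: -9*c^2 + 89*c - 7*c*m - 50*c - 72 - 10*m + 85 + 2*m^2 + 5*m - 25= -9*c^2 + 39*c + 2*m^2 + m*(-7*c - 5) - 12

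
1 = 1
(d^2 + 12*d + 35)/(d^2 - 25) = (d + 7)/(d - 5)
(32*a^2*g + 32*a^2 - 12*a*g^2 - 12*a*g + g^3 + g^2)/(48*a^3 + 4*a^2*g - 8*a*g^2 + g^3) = (8*a*g + 8*a - g^2 - g)/(12*a^2 + 4*a*g - g^2)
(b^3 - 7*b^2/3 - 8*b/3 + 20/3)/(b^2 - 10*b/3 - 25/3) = (b^2 - 4*b + 4)/(b - 5)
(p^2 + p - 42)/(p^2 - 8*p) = (p^2 + p - 42)/(p*(p - 8))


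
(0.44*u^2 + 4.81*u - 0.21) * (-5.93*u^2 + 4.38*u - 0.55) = -2.6092*u^4 - 26.5961*u^3 + 22.0711*u^2 - 3.5653*u + 0.1155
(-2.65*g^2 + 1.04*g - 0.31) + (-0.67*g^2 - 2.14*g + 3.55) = -3.32*g^2 - 1.1*g + 3.24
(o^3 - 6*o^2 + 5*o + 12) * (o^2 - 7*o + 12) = o^5 - 13*o^4 + 59*o^3 - 95*o^2 - 24*o + 144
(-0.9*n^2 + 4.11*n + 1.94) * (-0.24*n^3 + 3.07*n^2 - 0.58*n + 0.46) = 0.216*n^5 - 3.7494*n^4 + 12.6741*n^3 + 3.158*n^2 + 0.7654*n + 0.8924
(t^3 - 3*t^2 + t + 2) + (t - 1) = t^3 - 3*t^2 + 2*t + 1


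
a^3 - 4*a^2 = a^2*(a - 4)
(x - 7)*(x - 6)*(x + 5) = x^3 - 8*x^2 - 23*x + 210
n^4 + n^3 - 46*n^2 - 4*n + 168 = (n - 6)*(n - 2)*(n + 2)*(n + 7)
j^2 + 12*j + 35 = (j + 5)*(j + 7)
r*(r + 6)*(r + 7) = r^3 + 13*r^2 + 42*r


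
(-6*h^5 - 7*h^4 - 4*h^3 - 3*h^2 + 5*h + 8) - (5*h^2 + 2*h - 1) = -6*h^5 - 7*h^4 - 4*h^3 - 8*h^2 + 3*h + 9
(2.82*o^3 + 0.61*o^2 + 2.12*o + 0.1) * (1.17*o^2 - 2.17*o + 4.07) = 3.2994*o^5 - 5.4057*o^4 + 12.6341*o^3 - 2.0007*o^2 + 8.4114*o + 0.407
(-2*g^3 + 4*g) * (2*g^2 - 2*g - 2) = -4*g^5 + 4*g^4 + 12*g^3 - 8*g^2 - 8*g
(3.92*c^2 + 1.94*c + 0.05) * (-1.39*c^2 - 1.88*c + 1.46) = -5.4488*c^4 - 10.0662*c^3 + 2.0065*c^2 + 2.7384*c + 0.073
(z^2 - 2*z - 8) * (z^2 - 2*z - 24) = z^4 - 4*z^3 - 28*z^2 + 64*z + 192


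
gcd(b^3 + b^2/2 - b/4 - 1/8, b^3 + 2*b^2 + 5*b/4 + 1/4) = b^2 + b + 1/4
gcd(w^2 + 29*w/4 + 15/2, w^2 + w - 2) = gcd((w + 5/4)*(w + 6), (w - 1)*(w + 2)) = 1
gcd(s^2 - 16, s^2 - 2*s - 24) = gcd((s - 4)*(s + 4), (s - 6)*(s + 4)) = s + 4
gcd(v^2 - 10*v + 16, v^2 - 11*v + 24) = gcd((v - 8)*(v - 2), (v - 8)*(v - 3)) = v - 8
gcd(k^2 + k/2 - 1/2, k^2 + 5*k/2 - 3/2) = k - 1/2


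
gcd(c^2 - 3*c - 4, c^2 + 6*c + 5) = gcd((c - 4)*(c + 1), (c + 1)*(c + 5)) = c + 1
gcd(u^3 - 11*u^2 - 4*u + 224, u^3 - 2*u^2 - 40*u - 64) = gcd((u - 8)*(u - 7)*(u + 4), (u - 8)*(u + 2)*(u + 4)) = u^2 - 4*u - 32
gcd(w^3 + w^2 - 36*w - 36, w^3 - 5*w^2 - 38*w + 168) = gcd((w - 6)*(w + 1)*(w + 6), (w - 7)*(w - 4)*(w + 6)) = w + 6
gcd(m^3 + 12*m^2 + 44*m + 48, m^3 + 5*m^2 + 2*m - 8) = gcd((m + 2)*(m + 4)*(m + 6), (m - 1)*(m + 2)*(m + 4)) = m^2 + 6*m + 8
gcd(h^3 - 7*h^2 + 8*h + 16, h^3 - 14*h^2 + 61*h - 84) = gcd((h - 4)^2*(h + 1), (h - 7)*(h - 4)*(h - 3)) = h - 4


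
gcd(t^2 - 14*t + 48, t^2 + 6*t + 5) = 1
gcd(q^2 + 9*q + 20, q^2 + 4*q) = q + 4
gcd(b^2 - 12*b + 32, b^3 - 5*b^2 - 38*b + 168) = b - 4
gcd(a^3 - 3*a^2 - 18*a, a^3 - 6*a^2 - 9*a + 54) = a^2 - 3*a - 18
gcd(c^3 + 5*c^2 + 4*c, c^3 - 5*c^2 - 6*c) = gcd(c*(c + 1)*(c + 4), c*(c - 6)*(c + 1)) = c^2 + c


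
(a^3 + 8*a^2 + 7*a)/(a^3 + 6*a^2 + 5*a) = (a + 7)/(a + 5)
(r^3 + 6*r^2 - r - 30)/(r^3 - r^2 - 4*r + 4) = (r^2 + 8*r + 15)/(r^2 + r - 2)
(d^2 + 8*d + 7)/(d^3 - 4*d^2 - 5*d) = (d + 7)/(d*(d - 5))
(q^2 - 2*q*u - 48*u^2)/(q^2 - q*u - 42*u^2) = (q - 8*u)/(q - 7*u)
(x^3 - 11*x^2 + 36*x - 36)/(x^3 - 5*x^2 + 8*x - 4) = (x^2 - 9*x + 18)/(x^2 - 3*x + 2)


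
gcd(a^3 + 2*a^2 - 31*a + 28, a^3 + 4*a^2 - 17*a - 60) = a - 4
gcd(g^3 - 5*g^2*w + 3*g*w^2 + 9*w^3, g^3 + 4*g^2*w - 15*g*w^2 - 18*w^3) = -g^2 + 2*g*w + 3*w^2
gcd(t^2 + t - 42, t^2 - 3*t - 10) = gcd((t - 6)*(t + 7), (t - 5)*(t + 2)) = 1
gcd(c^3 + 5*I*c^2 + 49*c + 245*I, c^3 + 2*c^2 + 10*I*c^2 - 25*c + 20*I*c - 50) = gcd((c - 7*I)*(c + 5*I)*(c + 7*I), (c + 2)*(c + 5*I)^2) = c + 5*I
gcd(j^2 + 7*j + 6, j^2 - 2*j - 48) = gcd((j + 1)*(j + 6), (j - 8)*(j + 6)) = j + 6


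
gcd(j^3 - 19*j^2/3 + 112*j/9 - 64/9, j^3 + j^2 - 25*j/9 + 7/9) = j - 1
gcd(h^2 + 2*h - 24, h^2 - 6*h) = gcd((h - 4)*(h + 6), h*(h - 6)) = 1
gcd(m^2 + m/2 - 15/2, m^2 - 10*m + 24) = 1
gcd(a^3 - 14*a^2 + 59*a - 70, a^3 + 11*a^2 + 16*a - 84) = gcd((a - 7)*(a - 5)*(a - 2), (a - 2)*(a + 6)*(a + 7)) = a - 2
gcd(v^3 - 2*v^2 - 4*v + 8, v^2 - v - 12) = 1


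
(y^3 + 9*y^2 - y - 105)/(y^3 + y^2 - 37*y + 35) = (y^2 + 2*y - 15)/(y^2 - 6*y + 5)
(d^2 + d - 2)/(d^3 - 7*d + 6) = (d + 2)/(d^2 + d - 6)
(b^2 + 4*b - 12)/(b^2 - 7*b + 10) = (b + 6)/(b - 5)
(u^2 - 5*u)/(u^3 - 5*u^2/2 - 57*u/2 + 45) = 2*u*(u - 5)/(2*u^3 - 5*u^2 - 57*u + 90)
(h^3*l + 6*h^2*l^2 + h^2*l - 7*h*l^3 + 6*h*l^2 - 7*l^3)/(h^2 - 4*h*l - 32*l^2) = l*(-h^3 - 6*h^2*l - h^2 + 7*h*l^2 - 6*h*l + 7*l^2)/(-h^2 + 4*h*l + 32*l^2)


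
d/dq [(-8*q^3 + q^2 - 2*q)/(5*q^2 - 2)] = 2*(-20*q^4 + 29*q^2 - 2*q + 2)/(25*q^4 - 20*q^2 + 4)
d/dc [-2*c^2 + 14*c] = 14 - 4*c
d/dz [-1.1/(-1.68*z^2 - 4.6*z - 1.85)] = (-3.696*z - 5.06)/(1.68*z^2 + 4.6*z + 1.85)^2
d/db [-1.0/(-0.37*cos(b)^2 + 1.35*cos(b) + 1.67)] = (0.74*cos(b) - 1.35)*sin(b)/(-0.37*cos(b)^2 + 1.35*cos(b) + 1.67)^2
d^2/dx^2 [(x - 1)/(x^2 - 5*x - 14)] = 2*(3*(2 - x)*(-x^2 + 5*x + 14) - (x - 1)*(2*x - 5)^2)/(-x^2 + 5*x + 14)^3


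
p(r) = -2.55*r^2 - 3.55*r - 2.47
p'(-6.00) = 27.05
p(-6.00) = -72.97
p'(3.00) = -18.85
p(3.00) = -36.07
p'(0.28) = -4.98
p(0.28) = -3.66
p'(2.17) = -14.62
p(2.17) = -22.18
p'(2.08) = -14.16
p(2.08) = -20.89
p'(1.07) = -9.01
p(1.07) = -9.19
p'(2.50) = -16.30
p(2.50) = -27.28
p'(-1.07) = 1.91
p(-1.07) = -1.59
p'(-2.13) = 7.31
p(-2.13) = -6.48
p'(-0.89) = 0.99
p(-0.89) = -1.33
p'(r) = -5.1*r - 3.55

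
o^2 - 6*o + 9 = (o - 3)^2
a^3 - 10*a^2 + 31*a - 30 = (a - 5)*(a - 3)*(a - 2)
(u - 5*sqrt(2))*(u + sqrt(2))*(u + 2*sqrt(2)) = u^3 - 2*sqrt(2)*u^2 - 26*u - 20*sqrt(2)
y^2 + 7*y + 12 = (y + 3)*(y + 4)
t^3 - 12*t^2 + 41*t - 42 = (t - 7)*(t - 3)*(t - 2)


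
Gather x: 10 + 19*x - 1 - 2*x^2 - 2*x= -2*x^2 + 17*x + 9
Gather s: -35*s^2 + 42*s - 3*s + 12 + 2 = -35*s^2 + 39*s + 14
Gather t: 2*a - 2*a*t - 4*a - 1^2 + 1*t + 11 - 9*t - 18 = -2*a + t*(-2*a - 8) - 8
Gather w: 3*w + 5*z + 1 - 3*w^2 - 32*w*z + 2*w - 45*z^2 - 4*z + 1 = -3*w^2 + w*(5 - 32*z) - 45*z^2 + z + 2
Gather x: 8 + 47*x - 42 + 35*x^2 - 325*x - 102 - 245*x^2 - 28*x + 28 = -210*x^2 - 306*x - 108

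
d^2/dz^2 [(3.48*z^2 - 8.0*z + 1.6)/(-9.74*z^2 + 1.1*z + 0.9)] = (1443.31216*z^3 - 1093.76304*z^2 + 523.6224*z - 53.4008)/(924.010424*z^6 - 313.06308*z^5 - 220.78632*z^4 + 56.5246*z^3 + 20.4012*z^2 - 2.673*z - 0.729)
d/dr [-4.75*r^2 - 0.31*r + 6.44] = -9.5*r - 0.31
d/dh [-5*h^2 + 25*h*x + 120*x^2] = -10*h + 25*x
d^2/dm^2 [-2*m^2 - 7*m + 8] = -4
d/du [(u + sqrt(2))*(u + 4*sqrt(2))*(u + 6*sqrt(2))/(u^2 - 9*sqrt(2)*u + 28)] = (u^4 - 18*sqrt(2)*u^3 - 182*u^2 + 520*sqrt(2)*u + 2768)/(u^4 - 18*sqrt(2)*u^3 + 218*u^2 - 504*sqrt(2)*u + 784)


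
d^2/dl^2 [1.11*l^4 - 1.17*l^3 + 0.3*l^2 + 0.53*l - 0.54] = 13.32*l^2 - 7.02*l + 0.6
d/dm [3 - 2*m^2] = -4*m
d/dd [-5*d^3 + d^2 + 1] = d*(2 - 15*d)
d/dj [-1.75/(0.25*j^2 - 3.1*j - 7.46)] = (0.875*j - 5.425)/(-0.25*j^2 + 3.1*j + 7.46)^2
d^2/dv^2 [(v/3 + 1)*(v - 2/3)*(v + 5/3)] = 2*v + 8/3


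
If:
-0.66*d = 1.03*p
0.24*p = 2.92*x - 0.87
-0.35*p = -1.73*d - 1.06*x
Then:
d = -0.17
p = 0.11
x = 0.31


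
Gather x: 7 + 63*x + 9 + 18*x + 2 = 81*x + 18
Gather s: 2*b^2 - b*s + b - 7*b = 2*b^2 - b*s - 6*b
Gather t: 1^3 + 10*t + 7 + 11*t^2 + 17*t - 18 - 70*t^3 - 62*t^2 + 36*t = -70*t^3 - 51*t^2 + 63*t - 10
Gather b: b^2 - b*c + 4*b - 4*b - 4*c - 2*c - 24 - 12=b^2 - b*c - 6*c - 36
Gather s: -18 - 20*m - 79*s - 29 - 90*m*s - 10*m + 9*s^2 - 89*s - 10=-30*m + 9*s^2 + s*(-90*m - 168) - 57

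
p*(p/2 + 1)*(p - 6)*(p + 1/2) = p^4/2 - 7*p^3/4 - 7*p^2 - 3*p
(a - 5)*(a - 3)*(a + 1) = a^3 - 7*a^2 + 7*a + 15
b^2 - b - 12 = (b - 4)*(b + 3)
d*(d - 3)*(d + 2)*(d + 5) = d^4 + 4*d^3 - 11*d^2 - 30*d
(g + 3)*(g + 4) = g^2 + 7*g + 12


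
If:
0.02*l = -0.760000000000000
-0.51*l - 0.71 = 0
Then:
No Solution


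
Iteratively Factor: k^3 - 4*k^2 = (k)*(k^2 - 4*k) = k^2*(k - 4)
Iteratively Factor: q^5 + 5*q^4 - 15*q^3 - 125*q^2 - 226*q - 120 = (q - 5)*(q^4 + 10*q^3 + 35*q^2 + 50*q + 24) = (q - 5)*(q + 3)*(q^3 + 7*q^2 + 14*q + 8) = (q - 5)*(q + 3)*(q + 4)*(q^2 + 3*q + 2) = (q - 5)*(q + 1)*(q + 3)*(q + 4)*(q + 2)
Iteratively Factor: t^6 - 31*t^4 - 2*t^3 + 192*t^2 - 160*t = (t - 2)*(t^5 + 2*t^4 - 27*t^3 - 56*t^2 + 80*t) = (t - 2)*(t - 1)*(t^4 + 3*t^3 - 24*t^2 - 80*t) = t*(t - 2)*(t - 1)*(t^3 + 3*t^2 - 24*t - 80) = t*(t - 5)*(t - 2)*(t - 1)*(t^2 + 8*t + 16) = t*(t - 5)*(t - 2)*(t - 1)*(t + 4)*(t + 4)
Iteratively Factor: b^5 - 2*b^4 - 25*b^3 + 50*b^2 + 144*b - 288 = (b - 4)*(b^4 + 2*b^3 - 17*b^2 - 18*b + 72) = (b - 4)*(b - 3)*(b^3 + 5*b^2 - 2*b - 24) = (b - 4)*(b - 3)*(b - 2)*(b^2 + 7*b + 12) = (b - 4)*(b - 3)*(b - 2)*(b + 3)*(b + 4)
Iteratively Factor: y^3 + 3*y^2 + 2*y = (y)*(y^2 + 3*y + 2) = y*(y + 2)*(y + 1)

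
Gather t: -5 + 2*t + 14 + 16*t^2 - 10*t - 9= 16*t^2 - 8*t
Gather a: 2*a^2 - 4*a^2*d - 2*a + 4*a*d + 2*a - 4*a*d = a^2*(2 - 4*d)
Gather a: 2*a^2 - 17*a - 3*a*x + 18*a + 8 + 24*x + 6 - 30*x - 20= 2*a^2 + a*(1 - 3*x) - 6*x - 6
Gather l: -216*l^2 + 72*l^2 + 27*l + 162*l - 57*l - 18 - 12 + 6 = -144*l^2 + 132*l - 24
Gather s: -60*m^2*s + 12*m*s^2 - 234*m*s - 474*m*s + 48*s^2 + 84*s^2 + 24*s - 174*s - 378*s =s^2*(12*m + 132) + s*(-60*m^2 - 708*m - 528)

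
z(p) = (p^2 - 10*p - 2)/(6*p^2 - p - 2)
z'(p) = (1 - 12*p)*(p^2 - 10*p - 2)/(6*p^2 - p - 2)^2 + (2*p - 10)/(6*p^2 - p - 2)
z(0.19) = 1.96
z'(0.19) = 6.14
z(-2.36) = 0.80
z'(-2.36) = 0.26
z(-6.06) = 0.42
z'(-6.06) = 0.04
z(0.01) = 1.05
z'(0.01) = 4.51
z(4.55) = -0.23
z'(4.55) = 0.10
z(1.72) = -1.16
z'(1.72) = 1.15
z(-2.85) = 0.70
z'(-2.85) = 0.18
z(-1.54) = 1.15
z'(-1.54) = 0.67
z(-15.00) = 0.27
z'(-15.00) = 0.01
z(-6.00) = 0.43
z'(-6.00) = 0.04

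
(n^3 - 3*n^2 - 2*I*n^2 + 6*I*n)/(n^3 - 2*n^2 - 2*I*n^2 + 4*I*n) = (n - 3)/(n - 2)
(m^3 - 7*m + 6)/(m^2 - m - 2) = (m^2 + 2*m - 3)/(m + 1)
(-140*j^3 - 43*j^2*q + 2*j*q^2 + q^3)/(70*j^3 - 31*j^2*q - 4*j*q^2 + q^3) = (4*j + q)/(-2*j + q)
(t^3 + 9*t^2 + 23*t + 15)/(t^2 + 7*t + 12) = (t^2 + 6*t + 5)/(t + 4)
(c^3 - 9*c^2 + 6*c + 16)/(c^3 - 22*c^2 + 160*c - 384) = (c^2 - c - 2)/(c^2 - 14*c + 48)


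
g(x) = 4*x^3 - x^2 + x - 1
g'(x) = 12*x^2 - 2*x + 1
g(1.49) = 11.50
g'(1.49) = 24.66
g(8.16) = 2113.93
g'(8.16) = 783.71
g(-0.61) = -2.89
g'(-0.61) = 6.69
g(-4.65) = -429.45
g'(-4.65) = 269.77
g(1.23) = 6.16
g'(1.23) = 16.69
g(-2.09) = -43.98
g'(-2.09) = 57.60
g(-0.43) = -1.93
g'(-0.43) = 4.08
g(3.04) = 105.18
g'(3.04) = 105.82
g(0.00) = -1.00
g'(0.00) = 1.00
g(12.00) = 6779.00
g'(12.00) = 1705.00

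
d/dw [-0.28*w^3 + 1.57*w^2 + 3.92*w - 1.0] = -0.84*w^2 + 3.14*w + 3.92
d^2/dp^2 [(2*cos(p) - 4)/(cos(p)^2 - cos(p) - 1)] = 2*(9*sin(p)^4*cos(p) - 7*sin(p)^4 + 13*sin(p)^2 - 8*cos(p) + 9*cos(3*p)/2 - cos(5*p)/2 + 4)/(sin(p)^2 + cos(p))^3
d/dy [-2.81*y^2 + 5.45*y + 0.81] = 5.45 - 5.62*y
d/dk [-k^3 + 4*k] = 4 - 3*k^2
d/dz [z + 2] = 1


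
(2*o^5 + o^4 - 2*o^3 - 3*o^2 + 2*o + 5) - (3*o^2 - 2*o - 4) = 2*o^5 + o^4 - 2*o^3 - 6*o^2 + 4*o + 9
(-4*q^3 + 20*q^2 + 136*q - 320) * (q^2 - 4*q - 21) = -4*q^5 + 36*q^4 + 140*q^3 - 1284*q^2 - 1576*q + 6720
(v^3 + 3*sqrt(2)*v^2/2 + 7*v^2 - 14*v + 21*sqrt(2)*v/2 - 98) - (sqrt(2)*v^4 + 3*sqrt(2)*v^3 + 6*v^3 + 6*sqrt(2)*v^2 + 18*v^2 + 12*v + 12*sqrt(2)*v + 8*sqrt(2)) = -sqrt(2)*v^4 - 5*v^3 - 3*sqrt(2)*v^3 - 11*v^2 - 9*sqrt(2)*v^2/2 - 26*v - 3*sqrt(2)*v/2 - 98 - 8*sqrt(2)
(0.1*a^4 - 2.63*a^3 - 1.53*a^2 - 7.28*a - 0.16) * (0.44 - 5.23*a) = -0.523*a^5 + 13.7989*a^4 + 6.8447*a^3 + 37.4012*a^2 - 2.3664*a - 0.0704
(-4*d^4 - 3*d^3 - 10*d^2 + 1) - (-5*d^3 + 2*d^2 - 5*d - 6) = -4*d^4 + 2*d^3 - 12*d^2 + 5*d + 7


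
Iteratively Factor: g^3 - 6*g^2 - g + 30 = (g - 3)*(g^2 - 3*g - 10) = (g - 3)*(g + 2)*(g - 5)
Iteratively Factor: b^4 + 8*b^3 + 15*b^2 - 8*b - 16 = (b + 1)*(b^3 + 7*b^2 + 8*b - 16) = (b + 1)*(b + 4)*(b^2 + 3*b - 4) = (b - 1)*(b + 1)*(b + 4)*(b + 4)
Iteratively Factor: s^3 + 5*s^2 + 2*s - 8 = (s + 2)*(s^2 + 3*s - 4) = (s - 1)*(s + 2)*(s + 4)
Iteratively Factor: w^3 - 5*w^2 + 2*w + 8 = (w - 2)*(w^2 - 3*w - 4) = (w - 4)*(w - 2)*(w + 1)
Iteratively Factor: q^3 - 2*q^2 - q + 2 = (q + 1)*(q^2 - 3*q + 2) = (q - 2)*(q + 1)*(q - 1)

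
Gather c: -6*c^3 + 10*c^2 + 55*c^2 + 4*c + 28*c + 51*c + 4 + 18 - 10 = -6*c^3 + 65*c^2 + 83*c + 12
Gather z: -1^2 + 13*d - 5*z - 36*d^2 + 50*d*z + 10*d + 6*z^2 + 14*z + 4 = -36*d^2 + 23*d + 6*z^2 + z*(50*d + 9) + 3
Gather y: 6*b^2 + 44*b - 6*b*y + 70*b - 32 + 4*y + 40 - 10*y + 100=6*b^2 + 114*b + y*(-6*b - 6) + 108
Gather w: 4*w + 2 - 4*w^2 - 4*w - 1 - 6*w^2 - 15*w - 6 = -10*w^2 - 15*w - 5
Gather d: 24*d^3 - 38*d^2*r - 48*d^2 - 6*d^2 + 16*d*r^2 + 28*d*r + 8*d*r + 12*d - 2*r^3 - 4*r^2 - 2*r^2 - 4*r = 24*d^3 + d^2*(-38*r - 54) + d*(16*r^2 + 36*r + 12) - 2*r^3 - 6*r^2 - 4*r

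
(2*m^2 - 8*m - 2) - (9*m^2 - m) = -7*m^2 - 7*m - 2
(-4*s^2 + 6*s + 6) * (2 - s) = 4*s^3 - 14*s^2 + 6*s + 12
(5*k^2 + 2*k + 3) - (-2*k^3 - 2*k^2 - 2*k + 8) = 2*k^3 + 7*k^2 + 4*k - 5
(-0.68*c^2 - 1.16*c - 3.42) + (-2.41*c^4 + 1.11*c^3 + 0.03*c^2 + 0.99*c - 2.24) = -2.41*c^4 + 1.11*c^3 - 0.65*c^2 - 0.17*c - 5.66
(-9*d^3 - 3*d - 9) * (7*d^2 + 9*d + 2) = -63*d^5 - 81*d^4 - 39*d^3 - 90*d^2 - 87*d - 18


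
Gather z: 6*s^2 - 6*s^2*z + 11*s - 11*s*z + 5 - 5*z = 6*s^2 + 11*s + z*(-6*s^2 - 11*s - 5) + 5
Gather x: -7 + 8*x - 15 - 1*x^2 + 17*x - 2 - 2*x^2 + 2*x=-3*x^2 + 27*x - 24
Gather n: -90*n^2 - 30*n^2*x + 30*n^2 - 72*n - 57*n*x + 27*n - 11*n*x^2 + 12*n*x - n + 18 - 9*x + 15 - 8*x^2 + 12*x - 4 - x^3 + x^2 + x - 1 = n^2*(-30*x - 60) + n*(-11*x^2 - 45*x - 46) - x^3 - 7*x^2 + 4*x + 28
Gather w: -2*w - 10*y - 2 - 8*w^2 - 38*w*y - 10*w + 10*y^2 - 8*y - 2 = -8*w^2 + w*(-38*y - 12) + 10*y^2 - 18*y - 4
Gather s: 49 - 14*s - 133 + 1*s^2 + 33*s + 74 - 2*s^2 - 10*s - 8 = -s^2 + 9*s - 18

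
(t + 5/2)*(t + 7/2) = t^2 + 6*t + 35/4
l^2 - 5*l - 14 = (l - 7)*(l + 2)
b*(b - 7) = b^2 - 7*b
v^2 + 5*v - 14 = (v - 2)*(v + 7)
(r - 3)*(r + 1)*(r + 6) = r^3 + 4*r^2 - 15*r - 18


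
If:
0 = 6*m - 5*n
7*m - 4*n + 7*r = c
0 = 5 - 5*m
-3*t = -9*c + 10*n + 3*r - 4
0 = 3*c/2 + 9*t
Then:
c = 494/635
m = 1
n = 6/5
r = -129/635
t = -247/1905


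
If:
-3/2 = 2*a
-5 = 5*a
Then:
No Solution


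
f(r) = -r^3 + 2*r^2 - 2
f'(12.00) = -384.00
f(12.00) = -1442.00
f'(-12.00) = -480.00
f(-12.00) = 2014.00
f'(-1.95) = -19.21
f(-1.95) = 13.02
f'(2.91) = -13.76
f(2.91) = -9.71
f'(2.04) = -4.32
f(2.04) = -2.17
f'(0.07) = 0.27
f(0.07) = -1.99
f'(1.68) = -1.75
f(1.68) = -1.10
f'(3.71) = -26.45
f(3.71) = -25.54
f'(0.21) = 0.71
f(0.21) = -1.92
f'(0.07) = 0.27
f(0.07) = -1.99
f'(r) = -3*r^2 + 4*r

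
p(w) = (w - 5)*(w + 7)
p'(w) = 2*w + 2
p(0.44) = -33.93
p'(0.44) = 2.88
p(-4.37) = -24.64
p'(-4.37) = -6.74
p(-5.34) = -17.16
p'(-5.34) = -8.68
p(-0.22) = -35.39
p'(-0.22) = 1.56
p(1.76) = -28.38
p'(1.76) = 5.52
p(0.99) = -32.04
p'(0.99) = 3.98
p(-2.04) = -34.92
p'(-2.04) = -2.08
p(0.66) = -33.24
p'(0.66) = 3.32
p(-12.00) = 85.00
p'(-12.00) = -22.00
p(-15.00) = 160.00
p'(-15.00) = -28.00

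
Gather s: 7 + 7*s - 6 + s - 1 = 8*s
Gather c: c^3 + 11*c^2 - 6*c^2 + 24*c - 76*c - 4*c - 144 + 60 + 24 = c^3 + 5*c^2 - 56*c - 60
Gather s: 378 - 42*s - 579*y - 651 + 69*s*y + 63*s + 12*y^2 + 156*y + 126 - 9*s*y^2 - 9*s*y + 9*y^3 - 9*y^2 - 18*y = s*(-9*y^2 + 60*y + 21) + 9*y^3 + 3*y^2 - 441*y - 147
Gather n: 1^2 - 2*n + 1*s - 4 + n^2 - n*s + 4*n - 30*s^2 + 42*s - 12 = n^2 + n*(2 - s) - 30*s^2 + 43*s - 15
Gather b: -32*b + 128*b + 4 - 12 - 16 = 96*b - 24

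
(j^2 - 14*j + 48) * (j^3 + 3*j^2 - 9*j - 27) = j^5 - 11*j^4 - 3*j^3 + 243*j^2 - 54*j - 1296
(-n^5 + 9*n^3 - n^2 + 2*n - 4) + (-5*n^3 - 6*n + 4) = -n^5 + 4*n^3 - n^2 - 4*n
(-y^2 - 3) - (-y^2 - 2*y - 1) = 2*y - 2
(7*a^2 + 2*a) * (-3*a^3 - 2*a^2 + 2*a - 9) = -21*a^5 - 20*a^4 + 10*a^3 - 59*a^2 - 18*a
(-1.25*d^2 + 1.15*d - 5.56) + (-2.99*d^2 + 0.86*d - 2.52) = -4.24*d^2 + 2.01*d - 8.08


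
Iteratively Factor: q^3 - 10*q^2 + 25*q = (q - 5)*(q^2 - 5*q) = q*(q - 5)*(q - 5)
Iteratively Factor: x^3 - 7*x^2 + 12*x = (x)*(x^2 - 7*x + 12) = x*(x - 3)*(x - 4)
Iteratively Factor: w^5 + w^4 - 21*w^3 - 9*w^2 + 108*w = (w - 3)*(w^4 + 4*w^3 - 9*w^2 - 36*w) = (w - 3)*(w + 4)*(w^3 - 9*w) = (w - 3)*(w + 3)*(w + 4)*(w^2 - 3*w) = (w - 3)^2*(w + 3)*(w + 4)*(w)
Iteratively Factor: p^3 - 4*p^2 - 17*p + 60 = (p - 5)*(p^2 + p - 12) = (p - 5)*(p - 3)*(p + 4)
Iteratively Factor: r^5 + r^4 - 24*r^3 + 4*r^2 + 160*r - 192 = (r - 2)*(r^4 + 3*r^3 - 18*r^2 - 32*r + 96) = (r - 2)*(r + 4)*(r^3 - r^2 - 14*r + 24) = (r - 2)^2*(r + 4)*(r^2 + r - 12) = (r - 2)^2*(r + 4)^2*(r - 3)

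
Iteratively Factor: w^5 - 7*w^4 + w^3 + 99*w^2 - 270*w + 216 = (w - 3)*(w^4 - 4*w^3 - 11*w^2 + 66*w - 72) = (w - 3)^2*(w^3 - w^2 - 14*w + 24) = (w - 3)^3*(w^2 + 2*w - 8) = (w - 3)^3*(w - 2)*(w + 4)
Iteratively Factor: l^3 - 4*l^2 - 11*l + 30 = (l - 2)*(l^2 - 2*l - 15) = (l - 2)*(l + 3)*(l - 5)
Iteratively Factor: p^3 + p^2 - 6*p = (p + 3)*(p^2 - 2*p) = p*(p + 3)*(p - 2)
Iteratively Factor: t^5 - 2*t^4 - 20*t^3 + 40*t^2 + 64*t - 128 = (t - 4)*(t^4 + 2*t^3 - 12*t^2 - 8*t + 32) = (t - 4)*(t - 2)*(t^3 + 4*t^2 - 4*t - 16) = (t - 4)*(t - 2)*(t + 4)*(t^2 - 4) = (t - 4)*(t - 2)^2*(t + 4)*(t + 2)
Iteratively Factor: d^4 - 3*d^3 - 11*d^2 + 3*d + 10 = (d - 5)*(d^3 + 2*d^2 - d - 2) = (d - 5)*(d + 2)*(d^2 - 1) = (d - 5)*(d - 1)*(d + 2)*(d + 1)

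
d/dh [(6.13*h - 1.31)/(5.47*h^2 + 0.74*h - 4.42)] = (-33.5311*h^2 + 14.3314*h - 26.1252)/(29.9209*h^4 + 8.0956*h^3 - 47.8072*h^2 - 6.5416*h + 19.5364)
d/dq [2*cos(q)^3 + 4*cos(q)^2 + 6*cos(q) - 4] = 2*(3*sin(q)^2 - 4*cos(q) - 6)*sin(q)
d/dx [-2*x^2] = -4*x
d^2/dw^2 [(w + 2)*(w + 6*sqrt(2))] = 2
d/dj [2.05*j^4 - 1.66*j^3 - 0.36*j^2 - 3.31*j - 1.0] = 8.2*j^3 - 4.98*j^2 - 0.72*j - 3.31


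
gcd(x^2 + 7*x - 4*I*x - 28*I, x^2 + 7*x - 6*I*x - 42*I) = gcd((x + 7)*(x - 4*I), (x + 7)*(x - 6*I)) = x + 7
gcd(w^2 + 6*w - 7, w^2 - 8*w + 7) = w - 1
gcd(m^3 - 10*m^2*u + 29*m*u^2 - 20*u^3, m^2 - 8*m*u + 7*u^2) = -m + u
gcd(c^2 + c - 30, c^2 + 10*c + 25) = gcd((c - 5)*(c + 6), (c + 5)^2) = 1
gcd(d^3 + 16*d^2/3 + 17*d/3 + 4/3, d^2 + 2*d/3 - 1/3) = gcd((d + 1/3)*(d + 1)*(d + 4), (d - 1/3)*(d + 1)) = d + 1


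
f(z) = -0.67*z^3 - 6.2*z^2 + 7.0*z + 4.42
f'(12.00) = -431.24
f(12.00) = -1962.14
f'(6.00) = -139.76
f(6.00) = -321.50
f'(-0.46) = 12.28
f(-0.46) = -0.05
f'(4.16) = -79.37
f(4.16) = -121.99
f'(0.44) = 1.15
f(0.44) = 6.24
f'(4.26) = -82.30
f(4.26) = -130.07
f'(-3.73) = 25.29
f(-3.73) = -73.18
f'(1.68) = -19.51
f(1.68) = -4.50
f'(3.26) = -54.79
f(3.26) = -61.86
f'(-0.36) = 11.20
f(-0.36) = 1.13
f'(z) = -2.01*z^2 - 12.4*z + 7.0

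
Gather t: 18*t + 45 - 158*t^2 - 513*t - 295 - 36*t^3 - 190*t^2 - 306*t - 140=-36*t^3 - 348*t^2 - 801*t - 390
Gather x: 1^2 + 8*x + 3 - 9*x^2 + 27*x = -9*x^2 + 35*x + 4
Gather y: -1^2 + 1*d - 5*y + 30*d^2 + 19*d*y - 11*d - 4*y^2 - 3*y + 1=30*d^2 - 10*d - 4*y^2 + y*(19*d - 8)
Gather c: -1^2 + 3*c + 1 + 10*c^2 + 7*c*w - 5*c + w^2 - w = 10*c^2 + c*(7*w - 2) + w^2 - w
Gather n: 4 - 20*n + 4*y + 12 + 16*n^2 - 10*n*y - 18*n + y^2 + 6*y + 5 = 16*n^2 + n*(-10*y - 38) + y^2 + 10*y + 21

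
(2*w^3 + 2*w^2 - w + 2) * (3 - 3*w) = -6*w^4 + 9*w^2 - 9*w + 6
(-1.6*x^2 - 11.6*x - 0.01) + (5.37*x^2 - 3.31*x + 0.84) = 3.77*x^2 - 14.91*x + 0.83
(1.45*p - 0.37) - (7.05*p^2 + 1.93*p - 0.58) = -7.05*p^2 - 0.48*p + 0.21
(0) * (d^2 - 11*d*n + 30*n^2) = 0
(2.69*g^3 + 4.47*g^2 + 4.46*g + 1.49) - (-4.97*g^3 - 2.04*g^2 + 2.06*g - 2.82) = 7.66*g^3 + 6.51*g^2 + 2.4*g + 4.31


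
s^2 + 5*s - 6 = (s - 1)*(s + 6)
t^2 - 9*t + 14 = (t - 7)*(t - 2)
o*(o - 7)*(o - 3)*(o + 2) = o^4 - 8*o^3 + o^2 + 42*o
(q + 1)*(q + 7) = q^2 + 8*q + 7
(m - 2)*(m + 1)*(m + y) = m^3 + m^2*y - m^2 - m*y - 2*m - 2*y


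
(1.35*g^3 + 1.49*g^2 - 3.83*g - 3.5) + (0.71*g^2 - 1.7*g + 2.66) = 1.35*g^3 + 2.2*g^2 - 5.53*g - 0.84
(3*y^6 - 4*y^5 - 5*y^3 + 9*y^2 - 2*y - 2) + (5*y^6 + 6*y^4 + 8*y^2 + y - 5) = 8*y^6 - 4*y^5 + 6*y^4 - 5*y^3 + 17*y^2 - y - 7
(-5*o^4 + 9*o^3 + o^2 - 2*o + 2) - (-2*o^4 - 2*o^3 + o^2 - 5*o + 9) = -3*o^4 + 11*o^3 + 3*o - 7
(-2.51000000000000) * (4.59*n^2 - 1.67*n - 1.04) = -11.5209*n^2 + 4.1917*n + 2.6104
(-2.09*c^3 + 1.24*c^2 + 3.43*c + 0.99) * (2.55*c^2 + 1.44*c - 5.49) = -5.3295*c^5 + 0.1524*c^4 + 22.0062*c^3 + 0.6561*c^2 - 17.4051*c - 5.4351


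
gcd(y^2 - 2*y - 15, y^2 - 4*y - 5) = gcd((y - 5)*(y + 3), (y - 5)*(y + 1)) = y - 5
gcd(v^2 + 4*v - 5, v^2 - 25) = v + 5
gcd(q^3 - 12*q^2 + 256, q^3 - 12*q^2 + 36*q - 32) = q - 8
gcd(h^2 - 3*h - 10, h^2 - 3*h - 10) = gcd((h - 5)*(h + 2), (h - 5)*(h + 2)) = h^2 - 3*h - 10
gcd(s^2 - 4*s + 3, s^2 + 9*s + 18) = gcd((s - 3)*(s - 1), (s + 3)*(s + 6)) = 1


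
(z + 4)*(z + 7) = z^2 + 11*z + 28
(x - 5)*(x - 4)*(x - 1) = x^3 - 10*x^2 + 29*x - 20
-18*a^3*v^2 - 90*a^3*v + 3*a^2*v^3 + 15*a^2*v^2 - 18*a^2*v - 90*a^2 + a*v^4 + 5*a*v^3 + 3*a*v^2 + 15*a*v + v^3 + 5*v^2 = (-3*a + v)*(6*a + v)*(v + 5)*(a*v + 1)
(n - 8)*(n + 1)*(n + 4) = n^3 - 3*n^2 - 36*n - 32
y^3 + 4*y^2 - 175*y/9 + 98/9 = (y - 7/3)*(y - 2/3)*(y + 7)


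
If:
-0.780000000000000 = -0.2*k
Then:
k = 3.90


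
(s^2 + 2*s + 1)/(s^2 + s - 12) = (s^2 + 2*s + 1)/(s^2 + s - 12)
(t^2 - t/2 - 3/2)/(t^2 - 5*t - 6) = (t - 3/2)/(t - 6)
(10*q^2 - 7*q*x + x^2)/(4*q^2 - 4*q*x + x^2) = (-5*q + x)/(-2*q + x)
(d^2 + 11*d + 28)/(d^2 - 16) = (d + 7)/(d - 4)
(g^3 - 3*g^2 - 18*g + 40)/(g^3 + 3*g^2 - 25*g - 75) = (g^2 + 2*g - 8)/(g^2 + 8*g + 15)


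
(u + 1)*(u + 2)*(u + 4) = u^3 + 7*u^2 + 14*u + 8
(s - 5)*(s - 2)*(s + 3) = s^3 - 4*s^2 - 11*s + 30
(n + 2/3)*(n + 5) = n^2 + 17*n/3 + 10/3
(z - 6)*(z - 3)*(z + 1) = z^3 - 8*z^2 + 9*z + 18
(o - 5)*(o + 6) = o^2 + o - 30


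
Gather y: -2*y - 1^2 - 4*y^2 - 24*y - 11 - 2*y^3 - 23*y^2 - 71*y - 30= -2*y^3 - 27*y^2 - 97*y - 42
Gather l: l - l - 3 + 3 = 0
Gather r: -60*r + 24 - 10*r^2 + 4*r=-10*r^2 - 56*r + 24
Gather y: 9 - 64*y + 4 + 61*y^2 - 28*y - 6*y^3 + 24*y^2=-6*y^3 + 85*y^2 - 92*y + 13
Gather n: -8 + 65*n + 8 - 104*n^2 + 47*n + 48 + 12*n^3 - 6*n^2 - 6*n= 12*n^3 - 110*n^2 + 106*n + 48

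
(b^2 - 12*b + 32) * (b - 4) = b^3 - 16*b^2 + 80*b - 128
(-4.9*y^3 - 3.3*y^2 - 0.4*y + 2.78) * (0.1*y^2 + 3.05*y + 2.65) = -0.49*y^5 - 15.275*y^4 - 23.09*y^3 - 9.687*y^2 + 7.419*y + 7.367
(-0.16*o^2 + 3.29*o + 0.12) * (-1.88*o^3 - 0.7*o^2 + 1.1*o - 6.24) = 0.3008*o^5 - 6.0732*o^4 - 2.7046*o^3 + 4.5334*o^2 - 20.3976*o - 0.7488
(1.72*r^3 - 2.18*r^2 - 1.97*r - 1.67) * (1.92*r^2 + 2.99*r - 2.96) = 3.3024*r^5 + 0.9572*r^4 - 15.3918*r^3 - 2.6439*r^2 + 0.837899999999999*r + 4.9432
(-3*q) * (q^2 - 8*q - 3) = -3*q^3 + 24*q^2 + 9*q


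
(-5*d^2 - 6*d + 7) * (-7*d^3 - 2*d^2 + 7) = 35*d^5 + 52*d^4 - 37*d^3 - 49*d^2 - 42*d + 49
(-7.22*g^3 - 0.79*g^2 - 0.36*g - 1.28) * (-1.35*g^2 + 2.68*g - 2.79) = 9.747*g^5 - 18.2831*g^4 + 18.5126*g^3 + 2.9673*g^2 - 2.426*g + 3.5712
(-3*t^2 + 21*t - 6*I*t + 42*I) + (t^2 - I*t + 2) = -2*t^2 + 21*t - 7*I*t + 2 + 42*I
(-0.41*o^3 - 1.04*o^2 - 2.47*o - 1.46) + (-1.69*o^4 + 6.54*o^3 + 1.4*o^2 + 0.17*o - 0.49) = -1.69*o^4 + 6.13*o^3 + 0.36*o^2 - 2.3*o - 1.95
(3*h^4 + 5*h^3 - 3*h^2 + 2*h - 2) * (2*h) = 6*h^5 + 10*h^4 - 6*h^3 + 4*h^2 - 4*h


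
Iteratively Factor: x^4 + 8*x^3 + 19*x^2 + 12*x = (x + 1)*(x^3 + 7*x^2 + 12*x) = x*(x + 1)*(x^2 + 7*x + 12) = x*(x + 1)*(x + 3)*(x + 4)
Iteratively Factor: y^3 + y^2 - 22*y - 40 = (y + 4)*(y^2 - 3*y - 10) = (y + 2)*(y + 4)*(y - 5)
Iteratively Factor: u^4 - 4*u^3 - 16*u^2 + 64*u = (u)*(u^3 - 4*u^2 - 16*u + 64) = u*(u + 4)*(u^2 - 8*u + 16) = u*(u - 4)*(u + 4)*(u - 4)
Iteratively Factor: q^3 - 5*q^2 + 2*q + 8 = (q - 2)*(q^2 - 3*q - 4) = (q - 2)*(q + 1)*(q - 4)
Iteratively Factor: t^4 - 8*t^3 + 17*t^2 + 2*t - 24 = (t - 2)*(t^3 - 6*t^2 + 5*t + 12) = (t - 3)*(t - 2)*(t^2 - 3*t - 4) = (t - 3)*(t - 2)*(t + 1)*(t - 4)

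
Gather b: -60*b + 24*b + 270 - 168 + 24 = 126 - 36*b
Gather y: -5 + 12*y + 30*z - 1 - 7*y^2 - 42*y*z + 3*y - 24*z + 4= -7*y^2 + y*(15 - 42*z) + 6*z - 2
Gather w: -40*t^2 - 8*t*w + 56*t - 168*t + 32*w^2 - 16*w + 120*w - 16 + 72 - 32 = -40*t^2 - 112*t + 32*w^2 + w*(104 - 8*t) + 24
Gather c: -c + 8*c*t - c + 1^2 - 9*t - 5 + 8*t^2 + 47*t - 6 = c*(8*t - 2) + 8*t^2 + 38*t - 10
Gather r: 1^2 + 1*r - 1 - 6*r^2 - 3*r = -6*r^2 - 2*r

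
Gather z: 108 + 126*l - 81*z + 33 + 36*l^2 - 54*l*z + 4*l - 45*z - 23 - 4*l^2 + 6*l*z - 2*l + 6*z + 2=32*l^2 + 128*l + z*(-48*l - 120) + 120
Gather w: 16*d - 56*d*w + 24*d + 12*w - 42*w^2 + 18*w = 40*d - 42*w^2 + w*(30 - 56*d)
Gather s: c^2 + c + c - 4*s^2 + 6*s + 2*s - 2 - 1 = c^2 + 2*c - 4*s^2 + 8*s - 3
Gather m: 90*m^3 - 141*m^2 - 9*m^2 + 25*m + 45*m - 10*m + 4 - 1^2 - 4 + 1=90*m^3 - 150*m^2 + 60*m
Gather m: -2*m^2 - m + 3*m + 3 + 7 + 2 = -2*m^2 + 2*m + 12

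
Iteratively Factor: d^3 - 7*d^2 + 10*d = (d - 2)*(d^2 - 5*d) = (d - 5)*(d - 2)*(d)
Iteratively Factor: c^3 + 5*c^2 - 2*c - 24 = (c + 4)*(c^2 + c - 6) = (c - 2)*(c + 4)*(c + 3)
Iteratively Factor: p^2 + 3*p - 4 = (p + 4)*(p - 1)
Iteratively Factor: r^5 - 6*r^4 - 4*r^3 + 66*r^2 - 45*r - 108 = (r - 3)*(r^4 - 3*r^3 - 13*r^2 + 27*r + 36) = (r - 4)*(r - 3)*(r^3 + r^2 - 9*r - 9) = (r - 4)*(r - 3)^2*(r^2 + 4*r + 3) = (r - 4)*(r - 3)^2*(r + 1)*(r + 3)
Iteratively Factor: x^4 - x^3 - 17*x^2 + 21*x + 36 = (x + 4)*(x^3 - 5*x^2 + 3*x + 9) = (x - 3)*(x + 4)*(x^2 - 2*x - 3) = (x - 3)*(x + 1)*(x + 4)*(x - 3)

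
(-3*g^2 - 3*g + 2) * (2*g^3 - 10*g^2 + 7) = -6*g^5 + 24*g^4 + 34*g^3 - 41*g^2 - 21*g + 14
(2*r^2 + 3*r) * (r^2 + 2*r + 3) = 2*r^4 + 7*r^3 + 12*r^2 + 9*r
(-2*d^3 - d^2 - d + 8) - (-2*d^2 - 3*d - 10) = -2*d^3 + d^2 + 2*d + 18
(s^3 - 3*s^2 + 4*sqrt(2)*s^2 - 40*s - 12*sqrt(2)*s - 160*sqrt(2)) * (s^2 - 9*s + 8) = s^5 - 12*s^4 + 4*sqrt(2)*s^4 - 48*sqrt(2)*s^3 - 5*s^3 - 20*sqrt(2)*s^2 + 336*s^2 - 320*s + 1344*sqrt(2)*s - 1280*sqrt(2)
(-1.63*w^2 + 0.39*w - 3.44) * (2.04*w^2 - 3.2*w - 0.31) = -3.3252*w^4 + 6.0116*w^3 - 7.7603*w^2 + 10.8871*w + 1.0664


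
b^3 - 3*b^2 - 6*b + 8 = (b - 4)*(b - 1)*(b + 2)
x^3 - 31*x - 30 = (x - 6)*(x + 1)*(x + 5)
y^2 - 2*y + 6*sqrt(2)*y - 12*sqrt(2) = (y - 2)*(y + 6*sqrt(2))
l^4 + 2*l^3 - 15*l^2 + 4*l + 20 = (l - 2)^2*(l + 1)*(l + 5)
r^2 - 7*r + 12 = (r - 4)*(r - 3)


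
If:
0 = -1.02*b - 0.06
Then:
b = -0.06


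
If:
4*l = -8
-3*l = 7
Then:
No Solution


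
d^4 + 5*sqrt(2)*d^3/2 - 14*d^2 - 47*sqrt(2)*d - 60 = (d - 3*sqrt(2))*(d + sqrt(2))*(d + 2*sqrt(2))*(d + 5*sqrt(2)/2)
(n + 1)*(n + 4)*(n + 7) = n^3 + 12*n^2 + 39*n + 28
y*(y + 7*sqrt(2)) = y^2 + 7*sqrt(2)*y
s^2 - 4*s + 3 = (s - 3)*(s - 1)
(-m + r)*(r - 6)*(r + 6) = -m*r^2 + 36*m + r^3 - 36*r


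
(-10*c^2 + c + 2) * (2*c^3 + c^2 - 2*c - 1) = -20*c^5 - 8*c^4 + 25*c^3 + 10*c^2 - 5*c - 2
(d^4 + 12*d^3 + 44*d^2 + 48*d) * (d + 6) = d^5 + 18*d^4 + 116*d^3 + 312*d^2 + 288*d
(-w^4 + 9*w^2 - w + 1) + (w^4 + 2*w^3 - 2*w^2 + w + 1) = 2*w^3 + 7*w^2 + 2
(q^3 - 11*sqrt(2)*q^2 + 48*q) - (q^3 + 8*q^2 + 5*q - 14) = -11*sqrt(2)*q^2 - 8*q^2 + 43*q + 14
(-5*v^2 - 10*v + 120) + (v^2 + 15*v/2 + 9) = -4*v^2 - 5*v/2 + 129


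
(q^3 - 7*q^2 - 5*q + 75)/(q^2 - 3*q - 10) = (q^2 - 2*q - 15)/(q + 2)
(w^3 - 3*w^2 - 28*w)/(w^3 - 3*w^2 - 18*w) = (-w^2 + 3*w + 28)/(-w^2 + 3*w + 18)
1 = 1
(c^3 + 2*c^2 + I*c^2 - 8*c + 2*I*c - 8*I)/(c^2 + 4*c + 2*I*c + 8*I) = (c^2 + c*(-2 + I) - 2*I)/(c + 2*I)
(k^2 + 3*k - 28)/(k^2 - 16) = (k + 7)/(k + 4)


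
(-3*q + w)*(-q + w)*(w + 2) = 3*q^2*w + 6*q^2 - 4*q*w^2 - 8*q*w + w^3 + 2*w^2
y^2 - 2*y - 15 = (y - 5)*(y + 3)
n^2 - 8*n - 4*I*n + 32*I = (n - 8)*(n - 4*I)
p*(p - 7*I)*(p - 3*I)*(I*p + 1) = I*p^4 + 11*p^3 - 31*I*p^2 - 21*p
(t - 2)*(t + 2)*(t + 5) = t^3 + 5*t^2 - 4*t - 20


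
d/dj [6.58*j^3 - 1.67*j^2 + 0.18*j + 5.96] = 19.74*j^2 - 3.34*j + 0.18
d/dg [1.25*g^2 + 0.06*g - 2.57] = 2.5*g + 0.06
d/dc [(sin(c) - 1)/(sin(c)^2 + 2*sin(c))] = (-cos(c) + 2/tan(c) + 2*cos(c)/sin(c)^2)/(sin(c) + 2)^2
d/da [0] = 0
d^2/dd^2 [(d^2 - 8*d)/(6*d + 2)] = 25/(27*d^3 + 27*d^2 + 9*d + 1)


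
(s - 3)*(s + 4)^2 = s^3 + 5*s^2 - 8*s - 48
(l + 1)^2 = l^2 + 2*l + 1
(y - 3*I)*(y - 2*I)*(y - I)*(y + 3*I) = y^4 - 3*I*y^3 + 7*y^2 - 27*I*y - 18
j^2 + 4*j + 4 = (j + 2)^2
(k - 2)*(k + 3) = k^2 + k - 6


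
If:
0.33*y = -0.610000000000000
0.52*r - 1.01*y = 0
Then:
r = -3.59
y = -1.85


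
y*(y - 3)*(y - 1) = y^3 - 4*y^2 + 3*y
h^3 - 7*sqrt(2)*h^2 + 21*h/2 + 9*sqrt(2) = (h - 6*sqrt(2))*(h - 3*sqrt(2)/2)*(h + sqrt(2)/2)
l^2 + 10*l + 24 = (l + 4)*(l + 6)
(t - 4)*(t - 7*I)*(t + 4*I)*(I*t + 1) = I*t^4 + 4*t^3 - 4*I*t^3 - 16*t^2 + 25*I*t^2 + 28*t - 100*I*t - 112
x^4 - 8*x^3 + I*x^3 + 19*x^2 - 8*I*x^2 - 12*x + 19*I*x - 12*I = (x - 4)*(x - 3)*(x - 1)*(x + I)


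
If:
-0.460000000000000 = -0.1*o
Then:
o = 4.60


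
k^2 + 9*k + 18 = (k + 3)*(k + 6)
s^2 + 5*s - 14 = (s - 2)*(s + 7)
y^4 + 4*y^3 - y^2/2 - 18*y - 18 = (y + 2)^2*(y - 3*sqrt(2)/2)*(y + 3*sqrt(2)/2)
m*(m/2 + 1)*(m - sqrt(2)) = m^3/2 - sqrt(2)*m^2/2 + m^2 - sqrt(2)*m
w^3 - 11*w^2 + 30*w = w*(w - 6)*(w - 5)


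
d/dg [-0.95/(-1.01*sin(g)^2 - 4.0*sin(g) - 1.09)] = -(1.919*sin(g) + 3.8)*cos(g)/(1.01*sin(g)^2 + 4.0*sin(g) + 1.09)^2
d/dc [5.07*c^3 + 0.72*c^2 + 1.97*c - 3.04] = 15.21*c^2 + 1.44*c + 1.97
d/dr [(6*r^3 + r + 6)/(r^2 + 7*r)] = (6*r^4 + 84*r^3 - r^2 - 12*r - 42)/(r^2*(r^2 + 14*r + 49))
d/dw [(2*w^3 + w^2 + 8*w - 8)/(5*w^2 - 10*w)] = 2*(w^4 - 4*w^3 - 5*w^2 + 8*w - 8)/(5*w^2*(w^2 - 4*w + 4))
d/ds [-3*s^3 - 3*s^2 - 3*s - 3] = -9*s^2 - 6*s - 3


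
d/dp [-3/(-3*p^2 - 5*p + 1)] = 3*(-6*p - 5)/(3*p^2 + 5*p - 1)^2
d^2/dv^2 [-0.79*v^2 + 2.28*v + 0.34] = -1.58000000000000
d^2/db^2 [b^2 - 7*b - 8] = 2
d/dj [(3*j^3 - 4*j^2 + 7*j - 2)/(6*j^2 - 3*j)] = 2*(3*j^4 - 3*j^3 - 5*j^2 + 4*j - 1)/(3*j^2*(4*j^2 - 4*j + 1))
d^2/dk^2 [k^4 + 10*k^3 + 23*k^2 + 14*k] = 12*k^2 + 60*k + 46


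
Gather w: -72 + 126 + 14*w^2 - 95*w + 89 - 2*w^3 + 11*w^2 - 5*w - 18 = -2*w^3 + 25*w^2 - 100*w + 125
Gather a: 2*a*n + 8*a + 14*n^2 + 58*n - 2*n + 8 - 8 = a*(2*n + 8) + 14*n^2 + 56*n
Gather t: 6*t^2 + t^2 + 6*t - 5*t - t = 7*t^2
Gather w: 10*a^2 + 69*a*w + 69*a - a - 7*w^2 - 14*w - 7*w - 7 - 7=10*a^2 + 68*a - 7*w^2 + w*(69*a - 21) - 14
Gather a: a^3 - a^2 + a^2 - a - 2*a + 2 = a^3 - 3*a + 2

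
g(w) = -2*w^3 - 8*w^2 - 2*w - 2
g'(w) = -6*w^2 - 16*w - 2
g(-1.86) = -13.09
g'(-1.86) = 7.00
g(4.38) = -332.29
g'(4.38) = -187.19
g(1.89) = -47.86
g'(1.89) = -53.67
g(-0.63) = -3.42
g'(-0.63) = 5.70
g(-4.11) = 9.94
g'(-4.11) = -37.59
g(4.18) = -296.21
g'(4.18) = -173.71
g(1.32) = -23.18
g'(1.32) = -33.57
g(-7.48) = 402.37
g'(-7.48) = -218.02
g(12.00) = -4634.00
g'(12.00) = -1058.00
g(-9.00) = 826.00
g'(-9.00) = -344.00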